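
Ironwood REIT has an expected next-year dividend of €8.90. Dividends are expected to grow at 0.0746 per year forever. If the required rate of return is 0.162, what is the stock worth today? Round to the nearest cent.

Gordon growth model: P₀ = D₁/(r − g), with D₁ = 8.90 given directly.
P₀ = 8.9000 / (0.162 − 0.0746) = 8.9000 / 0.0874 = 101.8307

€101.83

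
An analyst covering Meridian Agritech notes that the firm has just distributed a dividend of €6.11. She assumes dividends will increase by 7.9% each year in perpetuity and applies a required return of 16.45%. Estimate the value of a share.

Gordon growth model: P₀ = D₁/(r − g). D₁ = 6.11 × (1 + 0.079) = 6.5927.
P₀ = 6.5927 / (0.1645 − 0.079) = 6.5927 / 0.0855 = 77.1075

€77.11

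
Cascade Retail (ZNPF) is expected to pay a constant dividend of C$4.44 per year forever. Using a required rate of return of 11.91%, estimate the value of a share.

Zero-growth DDM (perpetuity): P₀ = D/r = 4.44 / 0.1191 = 37.2796

C$37.28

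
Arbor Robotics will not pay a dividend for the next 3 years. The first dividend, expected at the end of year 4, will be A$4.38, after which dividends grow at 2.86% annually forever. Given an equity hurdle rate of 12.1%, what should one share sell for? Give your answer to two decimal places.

Deferred-dividend DDM. At t=3 the remaining stream is a growing perpetuity with first payment D_4 = 4.38.
V_3 = D_4/(r−g) = 4.38/(0.121−0.0286) = 47.4026
P₀ = V_3/(1+r)^3 = 47.4026/(1+0.121)^3 = 33.6500

A$33.65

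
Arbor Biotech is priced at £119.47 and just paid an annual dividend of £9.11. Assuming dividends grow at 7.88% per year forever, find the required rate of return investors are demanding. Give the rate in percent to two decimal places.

Rearranging the constant-growth DDM: r = D₁/P₀ + g.
D₁ = 9.11 × (1 + 0.0788) = 9.8279.
r = 9.8279 / 119.47 + 0.0788 = 0.08226 + 0.0788 = 0.16106

16.11%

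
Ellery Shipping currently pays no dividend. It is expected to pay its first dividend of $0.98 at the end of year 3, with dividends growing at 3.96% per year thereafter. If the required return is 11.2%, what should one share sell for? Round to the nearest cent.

$10.95

Deferred-dividend DDM. At t=2 the remaining stream is a growing perpetuity with first payment D_3 = 0.98.
V_2 = D_3/(r−g) = 0.98/(0.112−0.0396) = 13.5359
P₀ = V_2/(1+r)^2 = 13.5359/(1+0.112)^2 = 10.9466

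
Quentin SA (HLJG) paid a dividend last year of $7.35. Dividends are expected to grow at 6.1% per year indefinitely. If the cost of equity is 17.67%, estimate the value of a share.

Gordon growth model: P₀ = D₁/(r − g). D₁ = 7.35 × (1 + 0.061) = 7.7983.
P₀ = 7.7983 / (0.1767 − 0.061) = 7.7983 / 0.1157 = 67.4015

$67.40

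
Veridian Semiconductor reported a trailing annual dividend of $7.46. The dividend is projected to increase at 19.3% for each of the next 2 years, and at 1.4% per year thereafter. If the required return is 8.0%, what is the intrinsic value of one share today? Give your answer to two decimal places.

$157.19

Two-stage DDM. Project D₁…D_2 at 0.193, terminal growth 0.014, discount at r = 0.08.
D_1 = 8.8998
D_2 = 10.6174
Terminal value at t=2: TV = D_3/(r−g) = 10.7661/(0.08−0.014) = 163.1224
P₀ = 8.8998/(1+0.08)^1 + 10.6174/(1+0.08)^2 + 163.1224/(1+0.08)^2 = 157.1945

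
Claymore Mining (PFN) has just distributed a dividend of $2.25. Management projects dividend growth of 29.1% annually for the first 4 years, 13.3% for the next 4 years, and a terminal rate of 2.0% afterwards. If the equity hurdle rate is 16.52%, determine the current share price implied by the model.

Three-stage DDM. Project D₁…D_8; terminal Gordon value at t=8 with g = 0.02; discount at r = 0.1652.
D_1 = 2.9047
D_2 = 3.7500
D_3 = 4.8413
D_4 = 6.2501
D_5 = 7.0814
D_6 = 8.0232
D_7 = 9.0903
D_8 = 10.2993
TV_8 = 10.5053/(0.1652−0.02) = 72.3504
P₀ = Σ Dₜ/(1+r)ᵗ + TV_8/(1+r)^8 = 45.6501

$45.65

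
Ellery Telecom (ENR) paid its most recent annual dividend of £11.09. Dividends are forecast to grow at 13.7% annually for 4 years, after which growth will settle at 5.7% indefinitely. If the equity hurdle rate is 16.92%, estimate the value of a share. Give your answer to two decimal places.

Two-stage DDM. Project D₁…D_4 at 0.137, terminal growth 0.057, discount at r = 0.1692.
D_1 = 12.6093
D_2 = 14.3368
D_3 = 16.3010
D_4 = 18.5342
Terminal value at t=4: TV = D_5/(r−g) = 19.5906/(0.1692−0.057) = 174.6045
P₀ = 12.6093/(1+0.1692)^1 + 14.3368/(1+0.1692)^2 + 16.3010/(1+0.1692)^3 + 18.5342/(1+0.1692)^4 + 174.6045/(1+0.1692)^4 = 134.8218

£134.82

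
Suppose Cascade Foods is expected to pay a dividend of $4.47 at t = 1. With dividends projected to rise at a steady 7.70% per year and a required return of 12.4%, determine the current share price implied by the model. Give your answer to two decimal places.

Gordon growth model: P₀ = D₁/(r − g), with D₁ = 4.47 given directly.
P₀ = 4.4700 / (0.124 − 0.077) = 4.4700 / 0.047 = 95.1064

$95.11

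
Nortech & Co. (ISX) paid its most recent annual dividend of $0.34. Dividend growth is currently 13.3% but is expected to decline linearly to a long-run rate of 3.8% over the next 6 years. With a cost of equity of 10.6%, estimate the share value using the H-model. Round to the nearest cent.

$6.61

H-model: P₀ = D₀[(1+g_L) + H(g_S−g_L)]/(r−g_L), with H = 6/2 = 3.
P₀ = 0.34 × [(1+0.038) + 3×(0.133−0.038)] / (0.106−0.038)
   = 0.34 × 1.3230 / 0.068 = 6.6150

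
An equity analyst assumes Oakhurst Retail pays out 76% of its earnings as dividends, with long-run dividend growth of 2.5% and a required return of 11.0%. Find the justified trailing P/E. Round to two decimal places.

9.16

Justified trailing P/E = b(1+g)/(r−g) = 0.76×(1+0.025)/(0.11−0.025) = 9.1647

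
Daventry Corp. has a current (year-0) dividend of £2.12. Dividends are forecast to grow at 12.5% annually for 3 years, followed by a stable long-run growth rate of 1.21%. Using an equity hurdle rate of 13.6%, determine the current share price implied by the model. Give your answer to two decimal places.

Two-stage DDM. Project D₁…D_3 at 0.125, terminal growth 0.0121, discount at r = 0.136.
D_1 = 2.3850
D_2 = 2.6831
D_3 = 3.0185
Terminal value at t=3: TV = D_4/(r−g) = 3.0550/(0.136−0.0121) = 24.6573
P₀ = 2.3850/(1+0.136)^1 + 2.6831/(1+0.136)^2 + 3.0185/(1+0.136)^3 + 24.6573/(1+0.136)^3 = 23.0570

£23.06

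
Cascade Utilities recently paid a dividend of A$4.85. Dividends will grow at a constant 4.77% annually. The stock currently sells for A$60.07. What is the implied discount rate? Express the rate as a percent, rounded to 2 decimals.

Rearranging the constant-growth DDM: r = D₁/P₀ + g.
D₁ = 4.85 × (1 + 0.0477) = 5.0813.
r = 5.0813 / 60.07 + 0.0477 = 0.08459 + 0.0477 = 0.13229

13.23%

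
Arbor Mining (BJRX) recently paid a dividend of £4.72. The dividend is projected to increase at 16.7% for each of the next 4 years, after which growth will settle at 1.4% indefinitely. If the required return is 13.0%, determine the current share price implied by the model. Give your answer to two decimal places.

£67.41

Two-stage DDM. Project D₁…D_4 at 0.167, terminal growth 0.014, discount at r = 0.13.
D_1 = 5.5082
D_2 = 6.4281
D_3 = 7.5016
D_4 = 8.7544
Terminal value at t=4: TV = D_5/(r−g) = 8.8769/(0.13−0.014) = 76.5254
P₀ = 5.5082/(1+0.13)^1 + 6.4281/(1+0.13)^2 + 7.5016/(1+0.13)^3 + 8.7544/(1+0.13)^4 + 76.5254/(1+0.13)^4 = 67.4114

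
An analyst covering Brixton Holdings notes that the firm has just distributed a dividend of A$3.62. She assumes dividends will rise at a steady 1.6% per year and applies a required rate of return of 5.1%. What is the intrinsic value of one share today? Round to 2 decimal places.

Gordon growth model: P₀ = D₁/(r − g). D₁ = 3.62 × (1 + 0.016) = 3.6779.
P₀ = 3.6779 / (0.051 − 0.016) = 3.6779 / 0.035 = 105.0834

A$105.08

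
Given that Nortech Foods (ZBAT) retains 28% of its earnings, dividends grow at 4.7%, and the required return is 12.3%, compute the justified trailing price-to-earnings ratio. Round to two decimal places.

9.92

Payout ratio b = 1 − 0.28 = 0.72.
Justified trailing P/E = b(1+g)/(r−g) = 0.72×(1+0.047)/(0.123−0.047) = 9.9189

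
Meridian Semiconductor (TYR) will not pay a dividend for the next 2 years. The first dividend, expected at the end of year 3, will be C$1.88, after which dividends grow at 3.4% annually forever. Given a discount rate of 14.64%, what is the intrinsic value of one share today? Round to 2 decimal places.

C$12.73

Deferred-dividend DDM. At t=2 the remaining stream is a growing perpetuity with first payment D_3 = 1.88.
V_2 = D_3/(r−g) = 1.88/(0.1464−0.034) = 16.7260
P₀ = V_2/(1+r)^2 = 16.7260/(1+0.1464)^2 = 12.7268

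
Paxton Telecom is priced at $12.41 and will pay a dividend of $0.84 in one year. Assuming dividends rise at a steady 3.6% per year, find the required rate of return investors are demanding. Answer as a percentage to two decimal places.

Rearranging the constant-growth DDM: r = D₁/P₀ + g.
r = 0.8400 / 12.41 + 0.036 = 0.06769 + 0.036 = 0.10369

10.37%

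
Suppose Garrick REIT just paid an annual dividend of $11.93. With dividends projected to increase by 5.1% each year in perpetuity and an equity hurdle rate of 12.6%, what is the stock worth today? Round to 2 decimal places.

$167.18

Gordon growth model: P₀ = D₁/(r − g). D₁ = 11.93 × (1 + 0.051) = 12.5384.
P₀ = 12.5384 / (0.126 − 0.051) = 12.5384 / 0.075 = 167.1791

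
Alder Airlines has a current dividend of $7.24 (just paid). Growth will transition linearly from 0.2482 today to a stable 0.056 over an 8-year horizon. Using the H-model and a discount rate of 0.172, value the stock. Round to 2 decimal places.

H-model: P₀ = D₀[(1+g_L) + H(g_S−g_L)]/(r−g_L), with H = 8/2 = 4.
P₀ = 7.24 × [(1+0.056) + 4×(0.2482−0.056)] / (0.172−0.056)
   = 7.24 × 1.8248 / 0.116 = 113.8927

$113.89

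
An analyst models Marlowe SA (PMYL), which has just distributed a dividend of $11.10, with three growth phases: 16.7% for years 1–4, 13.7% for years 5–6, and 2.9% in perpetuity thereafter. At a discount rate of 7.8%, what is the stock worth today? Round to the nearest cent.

$443.54

Three-stage DDM. Project D₁…D_6; terminal Gordon value at t=6 with g = 0.029; discount at r = 0.078.
D_1 = 12.9537
D_2 = 15.1170
D_3 = 17.6415
D_4 = 20.5876
D_5 = 23.4081
D_6 = 26.6151
TV_6 = 27.3869/(0.078−0.029) = 558.9161
P₀ = Σ Dₜ/(1+r)ᵗ + TV_6/(1+r)^6 = 443.5425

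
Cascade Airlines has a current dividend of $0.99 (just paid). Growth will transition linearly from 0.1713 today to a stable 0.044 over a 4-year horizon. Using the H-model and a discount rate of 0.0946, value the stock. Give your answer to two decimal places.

H-model: P₀ = D₀[(1+g_L) + H(g_S−g_L)]/(r−g_L), with H = 4/2 = 2.
P₀ = 0.99 × [(1+0.044) + 2×(0.1713−0.044)] / (0.0946−0.044)
   = 0.99 × 1.2986 / 0.0506 = 25.4074

$25.41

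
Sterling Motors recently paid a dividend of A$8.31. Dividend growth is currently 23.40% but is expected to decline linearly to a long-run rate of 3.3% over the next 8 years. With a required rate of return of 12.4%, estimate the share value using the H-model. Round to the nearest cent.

H-model: P₀ = D₀[(1+g_L) + H(g_S−g_L)]/(r−g_L), with H = 8/2 = 4.
P₀ = 8.31 × [(1+0.033) + 4×(0.234−0.033)] / (0.124−0.033)
   = 8.31 × 1.8370 / 0.091 = 167.7524

A$167.75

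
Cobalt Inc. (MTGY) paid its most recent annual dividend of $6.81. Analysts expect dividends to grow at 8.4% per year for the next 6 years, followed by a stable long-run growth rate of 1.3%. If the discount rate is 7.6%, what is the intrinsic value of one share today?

$156.41

Two-stage DDM. Project D₁…D_6 at 0.084, terminal growth 0.013, discount at r = 0.076.
D_1 = 7.3820
D_2 = 8.0021
D_3 = 8.6743
D_4 = 9.4030
D_5 = 10.1928
D_6 = 11.0490
Terminal value at t=6: TV = D_7/(r−g) = 11.1926/(0.076−0.013) = 177.6608
P₀ = 7.3820/(1+0.076)^1 + 8.0021/(1+0.076)^2 + 8.6743/(1+0.076)^3 + 9.4030/(1+0.076)^4 + 10.1928/(1+0.076)^5 + 11.0490/(1+0.076)^6 + 177.6608/(1+0.076)^6 = 156.4135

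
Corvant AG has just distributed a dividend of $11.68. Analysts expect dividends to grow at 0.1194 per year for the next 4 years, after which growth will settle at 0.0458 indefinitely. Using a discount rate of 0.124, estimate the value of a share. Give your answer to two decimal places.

$199.90

Two-stage DDM. Project D₁…D_4 at 0.1194, terminal growth 0.0458, discount at r = 0.124.
D_1 = 13.0746
D_2 = 14.6357
D_3 = 16.3832
D_4 = 18.3394
Terminal value at t=4: TV = D_5/(r−g) = 19.1793/(0.124−0.0458) = 245.2596
P₀ = 13.0746/(1+0.124)^1 + 14.6357/(1+0.124)^2 + 16.3832/(1+0.124)^3 + 18.3394/(1+0.124)^4 + 245.2596/(1+0.124)^4 = 199.9039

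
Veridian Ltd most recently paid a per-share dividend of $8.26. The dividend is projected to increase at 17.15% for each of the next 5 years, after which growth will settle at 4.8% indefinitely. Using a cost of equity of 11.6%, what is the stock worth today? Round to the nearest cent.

Two-stage DDM. Project D₁…D_5 at 0.1715, terminal growth 0.048, discount at r = 0.116.
D_1 = 9.6766
D_2 = 11.3361
D_3 = 13.2803
D_4 = 15.5578
D_5 = 18.2260
Terminal value at t=5: TV = D_6/(r−g) = 19.1009/(0.116−0.048) = 280.8949
P₀ = 9.6766/(1+0.116)^1 + 11.3361/(1+0.116)^2 + 13.2803/(1+0.116)^3 + 15.5578/(1+0.116)^4 + 18.2260/(1+0.116)^5 + 280.8949/(1+0.116)^5 = 210.1501

$210.15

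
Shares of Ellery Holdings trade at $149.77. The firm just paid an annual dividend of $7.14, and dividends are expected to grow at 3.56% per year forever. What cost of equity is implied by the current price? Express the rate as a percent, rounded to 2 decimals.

Rearranging the constant-growth DDM: r = D₁/P₀ + g.
D₁ = 7.14 × (1 + 0.0356) = 7.3942.
r = 7.3942 / 149.77 + 0.0356 = 0.04937 + 0.0356 = 0.08497

8.50%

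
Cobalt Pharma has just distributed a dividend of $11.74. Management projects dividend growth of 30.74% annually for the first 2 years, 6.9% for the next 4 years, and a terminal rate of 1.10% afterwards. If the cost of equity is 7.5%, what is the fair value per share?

Three-stage DDM. Project D₁…D_6; terminal Gordon value at t=6 with g = 0.011; discount at r = 0.075.
D_1 = 15.3489
D_2 = 20.0671
D_3 = 21.4518
D_4 = 22.9319
D_5 = 24.5142
D_6 = 26.2057
TV_6 = 26.4940/(0.075−0.011) = 413.9683
P₀ = Σ Dₜ/(1+r)ᵗ + TV_6/(1+r)^6 = 368.3734

$368.37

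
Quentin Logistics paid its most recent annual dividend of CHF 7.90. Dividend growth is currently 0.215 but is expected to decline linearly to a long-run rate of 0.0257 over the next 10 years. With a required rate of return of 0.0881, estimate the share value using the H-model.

CHF 249.69

H-model: P₀ = D₀[(1+g_L) + H(g_S−g_L)]/(r−g_L), with H = 10/2 = 5.
P₀ = 7.90 × [(1+0.0257) + 5×(0.215−0.0257)] / (0.0881−0.0257)
   = 7.90 × 1.9722 / 0.0624 = 249.6856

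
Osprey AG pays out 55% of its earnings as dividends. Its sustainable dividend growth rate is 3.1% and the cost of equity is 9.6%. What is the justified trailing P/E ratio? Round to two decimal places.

8.72

Justified trailing P/E = b(1+g)/(r−g) = 0.55×(1+0.031)/(0.096−0.031) = 8.7238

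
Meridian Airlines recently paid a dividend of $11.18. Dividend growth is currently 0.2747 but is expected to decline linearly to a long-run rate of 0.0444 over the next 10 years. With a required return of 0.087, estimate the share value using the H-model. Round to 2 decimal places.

$576.29

H-model: P₀ = D₀[(1+g_L) + H(g_S−g_L)]/(r−g_L), with H = 10/2 = 5.
P₀ = 11.18 × [(1+0.0444) + 5×(0.2747−0.0444)] / (0.087−0.0444)
   = 11.18 × 2.1959 / 0.0426 = 576.2949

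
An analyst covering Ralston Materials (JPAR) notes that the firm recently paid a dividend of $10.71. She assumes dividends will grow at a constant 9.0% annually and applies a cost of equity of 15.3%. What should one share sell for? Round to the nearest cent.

Gordon growth model: P₀ = D₁/(r − g). D₁ = 10.71 × (1 + 0.09) = 11.6739.
P₀ = 11.6739 / (0.153 − 0.09) = 11.6739 / 0.063 = 185.3000

$185.30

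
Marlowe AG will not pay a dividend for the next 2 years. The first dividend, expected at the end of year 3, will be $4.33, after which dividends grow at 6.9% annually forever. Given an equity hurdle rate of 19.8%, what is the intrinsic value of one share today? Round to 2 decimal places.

$23.39

Deferred-dividend DDM. At t=2 the remaining stream is a growing perpetuity with first payment D_3 = 4.33.
V_2 = D_3/(r−g) = 4.33/(0.198−0.069) = 33.5659
P₀ = V_2/(1+r)^2 = 33.5659/(1+0.198)^2 = 23.3875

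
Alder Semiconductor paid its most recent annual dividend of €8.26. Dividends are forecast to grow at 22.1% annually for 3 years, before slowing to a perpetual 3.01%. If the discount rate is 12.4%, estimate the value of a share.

€145.46

Two-stage DDM. Project D₁…D_3 at 0.221, terminal growth 0.0301, discount at r = 0.124.
D_1 = 10.0855
D_2 = 12.3143
D_3 = 15.0358
Terminal value at t=3: TV = D_4/(r−g) = 15.4884/(0.124−0.0301) = 164.9456
P₀ = 10.0855/(1+0.124)^1 + 12.3143/(1+0.124)^2 + 15.0358/(1+0.124)^3 + 164.9456/(1+0.124)^3 = 145.4644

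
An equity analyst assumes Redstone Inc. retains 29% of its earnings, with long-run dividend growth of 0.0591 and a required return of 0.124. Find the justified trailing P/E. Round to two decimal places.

Payout ratio b = 1 − 0.29 = 0.71.
Justified trailing P/E = b(1+g)/(r−g) = 0.71×(1+0.0591)/(0.124−0.0591) = 11.5865

11.59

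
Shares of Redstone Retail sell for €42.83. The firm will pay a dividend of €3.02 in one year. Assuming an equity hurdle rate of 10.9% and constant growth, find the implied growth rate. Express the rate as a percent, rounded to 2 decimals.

From P₀ = D₁/(r − g), the implied growth is g = r − D₁/P₀.
g = 0.109 − 3.02/42.83 = 0.109 − 0.07051 = 0.03849

3.85%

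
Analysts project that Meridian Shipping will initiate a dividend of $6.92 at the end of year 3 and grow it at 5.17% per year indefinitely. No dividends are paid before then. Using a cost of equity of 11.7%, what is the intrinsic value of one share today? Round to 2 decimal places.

Deferred-dividend DDM. At t=2 the remaining stream is a growing perpetuity with first payment D_3 = 6.92.
V_2 = D_3/(r−g) = 6.92/(0.117−0.0517) = 105.9724
P₀ = V_2/(1+r)^2 = 105.9724/(1+0.117)^2 = 84.9350

$84.93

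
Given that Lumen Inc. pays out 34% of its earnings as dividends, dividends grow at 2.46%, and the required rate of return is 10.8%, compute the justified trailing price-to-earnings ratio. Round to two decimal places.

4.18

Justified trailing P/E = b(1+g)/(r−g) = 0.34×(1+0.0246)/(0.108−0.0246) = 4.1770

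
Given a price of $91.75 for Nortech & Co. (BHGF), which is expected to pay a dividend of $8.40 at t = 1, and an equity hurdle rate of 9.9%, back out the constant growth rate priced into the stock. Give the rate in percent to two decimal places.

0.74%

From P₀ = D₁/(r − g), the implied growth is g = r − D₁/P₀.
g = 0.099 − 8.40/91.75 = 0.099 − 0.09155 = 0.00745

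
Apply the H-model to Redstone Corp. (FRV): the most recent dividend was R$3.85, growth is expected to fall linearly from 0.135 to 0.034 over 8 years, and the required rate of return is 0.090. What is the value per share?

H-model: P₀ = D₀[(1+g_L) + H(g_S−g_L)]/(r−g_L), with H = 8/2 = 4.
P₀ = 3.85 × [(1+0.034) + 4×(0.135−0.034)] / (0.09−0.034)
   = 3.85 × 1.4380 / 0.056 = 98.8625

R$98.86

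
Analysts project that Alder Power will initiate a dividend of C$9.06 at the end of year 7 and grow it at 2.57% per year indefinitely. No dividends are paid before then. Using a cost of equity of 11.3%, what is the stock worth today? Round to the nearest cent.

C$54.59

Deferred-dividend DDM. At t=6 the remaining stream is a growing perpetuity with first payment D_7 = 9.06.
V_6 = D_7/(r−g) = 9.06/(0.113−0.0257) = 103.7801
P₀ = V_6/(1+r)^6 = 103.7801/(1+0.113)^6 = 54.5938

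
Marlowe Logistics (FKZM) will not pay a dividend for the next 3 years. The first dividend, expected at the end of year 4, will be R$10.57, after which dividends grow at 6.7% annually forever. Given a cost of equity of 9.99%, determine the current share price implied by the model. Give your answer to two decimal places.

R$241.45

Deferred-dividend DDM. At t=3 the remaining stream is a growing perpetuity with first payment D_4 = 10.57.
V_3 = D_4/(r−g) = 10.57/(0.0999−0.067) = 321.2766
P₀ = V_3/(1+r)^3 = 321.2766/(1+0.0999)^3 = 241.4457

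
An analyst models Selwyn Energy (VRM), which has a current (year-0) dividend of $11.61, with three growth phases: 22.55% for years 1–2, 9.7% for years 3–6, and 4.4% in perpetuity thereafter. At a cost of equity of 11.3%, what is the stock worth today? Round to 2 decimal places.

$282.15

Three-stage DDM. Project D₁…D_6; terminal Gordon value at t=6 with g = 0.044; discount at r = 0.113.
D_1 = 14.2281
D_2 = 17.4365
D_3 = 19.1278
D_4 = 20.9832
D_5 = 23.0186
D_6 = 25.2514
TV_6 = 26.3625/(0.113−0.044) = 382.0646
P₀ = Σ Dₜ/(1+r)ᵗ + TV_6/(1+r)^6 = 282.1532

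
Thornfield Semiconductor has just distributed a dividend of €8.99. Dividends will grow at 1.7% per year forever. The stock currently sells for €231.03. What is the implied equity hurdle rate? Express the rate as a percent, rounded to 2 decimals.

5.66%

Rearranging the constant-growth DDM: r = D₁/P₀ + g.
D₁ = 8.99 × (1 + 0.017) = 9.1428.
r = 9.1428 / 231.03 + 0.017 = 0.03957 + 0.017 = 0.05657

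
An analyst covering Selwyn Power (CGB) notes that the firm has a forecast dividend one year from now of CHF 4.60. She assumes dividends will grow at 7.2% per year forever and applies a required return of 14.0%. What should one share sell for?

Gordon growth model: P₀ = D₁/(r − g), with D₁ = 4.60 given directly.
P₀ = 4.6000 / (0.14 − 0.072) = 4.6000 / 0.068 = 67.6471

CHF 67.65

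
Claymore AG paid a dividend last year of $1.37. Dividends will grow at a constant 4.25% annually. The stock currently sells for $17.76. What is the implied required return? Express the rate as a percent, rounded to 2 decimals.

12.29%

Rearranging the constant-growth DDM: r = D₁/P₀ + g.
D₁ = 1.37 × (1 + 0.0425) = 1.4282.
r = 1.4282 / 17.76 + 0.0425 = 0.08042 + 0.0425 = 0.12292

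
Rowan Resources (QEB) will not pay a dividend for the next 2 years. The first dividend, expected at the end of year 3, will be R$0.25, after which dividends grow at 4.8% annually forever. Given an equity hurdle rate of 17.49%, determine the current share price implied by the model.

Deferred-dividend DDM. At t=2 the remaining stream is a growing perpetuity with first payment D_3 = 0.25.
V_2 = D_3/(r−g) = 0.25/(0.1749−0.048) = 1.9701
P₀ = V_2/(1+r)^2 = 1.9701/(1+0.1749)^2 = 1.4272

R$1.43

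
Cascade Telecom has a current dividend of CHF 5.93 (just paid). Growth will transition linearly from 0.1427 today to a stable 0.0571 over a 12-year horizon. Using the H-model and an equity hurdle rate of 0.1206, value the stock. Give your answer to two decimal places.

CHF 146.68

H-model: P₀ = D₀[(1+g_L) + H(g_S−g_L)]/(r−g_L), with H = 12/2 = 6.
P₀ = 5.93 × [(1+0.0571) + 6×(0.1427−0.0571)] / (0.1206−0.0571)
   = 5.93 × 1.5707 / 0.0635 = 146.6811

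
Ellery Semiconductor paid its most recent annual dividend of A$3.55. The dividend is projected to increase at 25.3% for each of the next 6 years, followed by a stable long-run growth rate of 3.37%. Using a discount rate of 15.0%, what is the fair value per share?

Two-stage DDM. Project D₁…D_6 at 0.253, terminal growth 0.0337, discount at r = 0.15.
D_1 = 4.4482
D_2 = 5.5735
D_3 = 6.9836
D_4 = 8.7505
D_5 = 10.9644
D_6 = 13.7384
Terminal value at t=6: TV = D_7/(r−g) = 14.2013/(0.15−0.0337) = 122.1095
P₀ = 4.4482/(1+0.15)^1 + 5.5735/(1+0.15)^2 + 6.9836/(1+0.15)^3 + 8.7505/(1+0.15)^4 + 10.9644/(1+0.15)^5 + 13.7384/(1+0.15)^6 + 122.1095/(1+0.15)^6 = 81.8593

A$81.86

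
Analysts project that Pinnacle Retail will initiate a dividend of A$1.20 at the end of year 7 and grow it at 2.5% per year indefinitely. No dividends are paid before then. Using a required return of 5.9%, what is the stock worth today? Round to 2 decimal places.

Deferred-dividend DDM. At t=6 the remaining stream is a growing perpetuity with first payment D_7 = 1.20.
V_6 = D_7/(r−g) = 1.20/(0.059−0.025) = 35.2941
P₀ = V_6/(1+r)^6 = 35.2941/(1+0.059)^6 = 25.0223

A$25.02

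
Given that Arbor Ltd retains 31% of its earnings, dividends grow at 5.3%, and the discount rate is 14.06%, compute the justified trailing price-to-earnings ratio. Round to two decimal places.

8.29

Payout ratio b = 1 − 0.31 = 0.69.
Justified trailing P/E = b(1+g)/(r−g) = 0.69×(1+0.053)/(0.1406−0.053) = 8.2942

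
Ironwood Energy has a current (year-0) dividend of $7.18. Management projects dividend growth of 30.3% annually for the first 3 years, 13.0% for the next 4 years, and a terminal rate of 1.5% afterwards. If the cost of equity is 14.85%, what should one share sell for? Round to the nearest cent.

Three-stage DDM. Project D₁…D_7; terminal Gordon value at t=7 with g = 0.015; discount at r = 0.1485.
D_1 = 9.3555
D_2 = 12.1903
D_3 = 15.8839
D_4 = 17.9488
D_5 = 20.2822
D_6 = 22.9189
D_7 = 25.8983
TV_7 = 26.2868/(0.1485−0.015) = 196.9048
P₀ = Σ Dₜ/(1+r)ᵗ + TV_7/(1+r)^7 = 142.8534

$142.85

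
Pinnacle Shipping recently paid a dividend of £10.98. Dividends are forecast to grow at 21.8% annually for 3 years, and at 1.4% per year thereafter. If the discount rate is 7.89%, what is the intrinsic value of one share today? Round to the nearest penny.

Two-stage DDM. Project D₁…D_3 at 0.218, terminal growth 0.014, discount at r = 0.0789.
D_1 = 13.3736
D_2 = 16.2891
D_3 = 19.8401
Terminal value at t=3: TV = D_4/(r−g) = 20.1179/(0.0789−0.014) = 309.9827
P₀ = 13.3736/(1+0.0789)^1 + 16.2891/(1+0.0789)^2 + 19.8401/(1+0.0789)^3 + 309.9827/(1+0.0789)^3 = 289.0150

£289.02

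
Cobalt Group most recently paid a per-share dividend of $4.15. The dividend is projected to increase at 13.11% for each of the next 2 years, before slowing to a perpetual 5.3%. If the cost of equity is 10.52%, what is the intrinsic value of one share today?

Two-stage DDM. Project D₁…D_2 at 0.1311, terminal growth 0.053, discount at r = 0.1052.
D_1 = 4.6941
D_2 = 5.3095
Terminal value at t=2: TV = D_3/(r−g) = 5.5909/(0.1052−0.053) = 107.1046
P₀ = 4.6941/(1+0.1052)^1 + 5.3095/(1+0.1052)^2 + 107.1046/(1+0.1052)^2 = 96.2792

$96.28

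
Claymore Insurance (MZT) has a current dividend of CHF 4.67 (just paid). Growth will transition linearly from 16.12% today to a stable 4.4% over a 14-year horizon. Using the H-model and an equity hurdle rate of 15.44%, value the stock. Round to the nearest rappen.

CHF 78.87

H-model: P₀ = D₀[(1+g_L) + H(g_S−g_L)]/(r−g_L), with H = 14/2 = 7.
P₀ = 4.67 × [(1+0.044) + 7×(0.1612−0.044)] / (0.1544−0.044)
   = 4.67 × 1.8644 / 0.1104 = 78.8655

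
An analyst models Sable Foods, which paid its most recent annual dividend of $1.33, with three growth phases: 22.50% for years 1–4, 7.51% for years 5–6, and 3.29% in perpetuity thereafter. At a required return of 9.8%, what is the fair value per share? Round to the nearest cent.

$42.38

Three-stage DDM. Project D₁…D_6; terminal Gordon value at t=6 with g = 0.0329; discount at r = 0.098.
D_1 = 1.6293
D_2 = 1.9958
D_3 = 2.4449
D_4 = 2.9950
D_5 = 3.2199
D_6 = 3.4617
TV_6 = 3.5756/(0.098−0.0329) = 54.9251
P₀ = Σ Dₜ/(1+r)ᵗ + TV_6/(1+r)^6 = 42.3841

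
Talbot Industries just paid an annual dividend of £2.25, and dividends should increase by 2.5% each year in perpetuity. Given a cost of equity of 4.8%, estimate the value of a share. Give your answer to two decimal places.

£100.27

Gordon growth model: P₀ = D₁/(r − g). D₁ = 2.25 × (1 + 0.025) = 2.3062.
P₀ = 2.3062 / (0.048 − 0.025) = 2.3062 / 0.023 = 100.2717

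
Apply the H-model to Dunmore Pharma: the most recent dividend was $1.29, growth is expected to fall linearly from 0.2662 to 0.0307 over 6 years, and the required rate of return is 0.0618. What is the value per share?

H-model: P₀ = D₀[(1+g_L) + H(g_S−g_L)]/(r−g_L), with H = 6/2 = 3.
P₀ = 1.29 × [(1+0.0307) + 3×(0.2662−0.0307)] / (0.0618−0.0307)
   = 1.29 × 1.7372 / 0.0311 = 72.0575

$72.06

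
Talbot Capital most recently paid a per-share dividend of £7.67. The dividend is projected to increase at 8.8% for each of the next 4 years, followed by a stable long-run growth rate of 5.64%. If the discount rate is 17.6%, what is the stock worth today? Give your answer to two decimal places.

Two-stage DDM. Project D₁…D_4 at 0.088, terminal growth 0.0564, discount at r = 0.176.
D_1 = 8.3450
D_2 = 9.0793
D_3 = 9.8783
D_4 = 10.7476
Terminal value at t=4: TV = D_5/(r−g) = 11.3538/(0.176−0.0564) = 94.9310
P₀ = 8.3450/(1+0.176)^1 + 9.0793/(1+0.176)^2 + 9.8783/(1+0.176)^3 + 10.7476/(1+0.176)^4 + 94.9310/(1+0.176)^4 = 74.9882

£74.99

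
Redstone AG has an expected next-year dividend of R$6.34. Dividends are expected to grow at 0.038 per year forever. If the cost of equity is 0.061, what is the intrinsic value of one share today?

Gordon growth model: P₀ = D₁/(r − g), with D₁ = 6.34 given directly.
P₀ = 6.3400 / (0.061 − 0.038) = 6.3400 / 0.023 = 275.6522

R$275.65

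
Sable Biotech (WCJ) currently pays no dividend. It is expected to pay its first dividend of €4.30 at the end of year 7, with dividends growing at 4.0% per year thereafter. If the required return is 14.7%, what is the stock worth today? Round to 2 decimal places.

€17.65

Deferred-dividend DDM. At t=6 the remaining stream is a growing perpetuity with first payment D_7 = 4.30.
V_6 = D_7/(r−g) = 4.30/(0.147−0.04) = 40.1869
P₀ = V_6/(1+r)^6 = 40.1869/(1+0.147)^6 = 17.6484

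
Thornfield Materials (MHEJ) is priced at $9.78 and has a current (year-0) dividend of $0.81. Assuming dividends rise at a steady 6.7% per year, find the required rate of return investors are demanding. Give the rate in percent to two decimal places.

15.54%

Rearranging the constant-growth DDM: r = D₁/P₀ + g.
D₁ = 0.81 × (1 + 0.067) = 0.8643.
r = 0.8643 / 9.78 + 0.067 = 0.08837 + 0.067 = 0.15537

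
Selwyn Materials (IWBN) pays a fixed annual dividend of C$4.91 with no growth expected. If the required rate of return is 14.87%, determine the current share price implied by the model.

Zero-growth DDM (perpetuity): P₀ = D/r = 4.91 / 0.1487 = 33.0195

C$33.02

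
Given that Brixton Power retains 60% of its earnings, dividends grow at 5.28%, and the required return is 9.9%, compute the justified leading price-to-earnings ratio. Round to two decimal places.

8.66

Payout ratio b = 1 − 0.60 = 0.40.
Justified leading P/E = b/(r−g) = 0.40/(0.099−0.0528) = 8.6580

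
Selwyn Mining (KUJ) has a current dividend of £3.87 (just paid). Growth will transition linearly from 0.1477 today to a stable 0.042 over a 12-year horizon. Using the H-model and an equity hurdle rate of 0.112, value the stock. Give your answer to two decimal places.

H-model: P₀ = D₀[(1+g_L) + H(g_S−g_L)]/(r−g_L), with H = 12/2 = 6.
P₀ = 3.87 × [(1+0.042) + 6×(0.1477−0.042)] / (0.112−0.042)
   = 3.87 × 1.6762 / 0.07 = 92.6699

£92.67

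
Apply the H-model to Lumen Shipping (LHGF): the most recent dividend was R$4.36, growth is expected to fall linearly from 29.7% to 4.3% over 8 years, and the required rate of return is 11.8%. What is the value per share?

R$119.70

H-model: P₀ = D₀[(1+g_L) + H(g_S−g_L)]/(r−g_L), with H = 8/2 = 4.
P₀ = 4.36 × [(1+0.043) + 4×(0.297−0.043)] / (0.118−0.043)
   = 4.36 × 2.0590 / 0.075 = 119.6965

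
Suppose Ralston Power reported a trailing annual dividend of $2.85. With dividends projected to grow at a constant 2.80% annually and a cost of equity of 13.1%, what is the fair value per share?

Gordon growth model: P₀ = D₁/(r − g). D₁ = 2.85 × (1 + 0.028) = 2.9298.
P₀ = 2.9298 / (0.131 − 0.028) = 2.9298 / 0.103 = 28.4447

$28.44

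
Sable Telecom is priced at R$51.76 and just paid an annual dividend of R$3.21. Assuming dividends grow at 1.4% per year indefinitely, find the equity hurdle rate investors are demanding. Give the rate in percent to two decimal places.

7.69%

Rearranging the constant-growth DDM: r = D₁/P₀ + g.
D₁ = 3.21 × (1 + 0.014) = 3.2549.
r = 3.2549 / 51.76 + 0.014 = 0.06289 + 0.014 = 0.07689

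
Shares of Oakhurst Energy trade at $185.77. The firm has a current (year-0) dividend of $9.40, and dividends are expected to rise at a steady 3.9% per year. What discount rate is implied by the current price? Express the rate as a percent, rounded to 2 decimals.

9.16%

Rearranging the constant-growth DDM: r = D₁/P₀ + g.
D₁ = 9.40 × (1 + 0.039) = 9.7666.
r = 9.7666 / 185.77 + 0.039 = 0.05257 + 0.039 = 0.09157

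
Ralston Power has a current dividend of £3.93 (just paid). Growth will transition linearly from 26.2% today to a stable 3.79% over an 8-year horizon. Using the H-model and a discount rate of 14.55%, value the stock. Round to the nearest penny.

£70.65

H-model: P₀ = D₀[(1+g_L) + H(g_S−g_L)]/(r−g_L), with H = 8/2 = 4.
P₀ = 3.93 × [(1+0.0379) + 4×(0.262−0.0379)] / (0.1455−0.0379)
   = 3.93 × 1.9343 / 0.1076 = 70.6487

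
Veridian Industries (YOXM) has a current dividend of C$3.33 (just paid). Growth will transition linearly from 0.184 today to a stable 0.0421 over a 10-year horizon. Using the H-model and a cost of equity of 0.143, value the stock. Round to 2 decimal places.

C$57.81

H-model: P₀ = D₀[(1+g_L) + H(g_S−g_L)]/(r−g_L), with H = 10/2 = 5.
P₀ = 3.33 × [(1+0.0421) + 5×(0.184−0.0421)] / (0.143−0.0421)
   = 3.33 × 1.7516 / 0.1009 = 57.8080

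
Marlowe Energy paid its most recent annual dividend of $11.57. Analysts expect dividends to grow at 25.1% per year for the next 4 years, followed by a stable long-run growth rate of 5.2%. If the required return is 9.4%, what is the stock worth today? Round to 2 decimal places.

$560.96

Two-stage DDM. Project D₁…D_4 at 0.251, terminal growth 0.052, discount at r = 0.094.
D_1 = 14.4741
D_2 = 18.1071
D_3 = 22.6519
D_4 = 28.3376
Terminal value at t=4: TV = D_5/(r−g) = 29.8111/(0.094−0.052) = 709.7886
P₀ = 14.4741/(1+0.094)^1 + 18.1071/(1+0.094)^2 + 22.6519/(1+0.094)^3 + 28.3376/(1+0.094)^4 + 709.7886/(1+0.094)^4 = 560.9612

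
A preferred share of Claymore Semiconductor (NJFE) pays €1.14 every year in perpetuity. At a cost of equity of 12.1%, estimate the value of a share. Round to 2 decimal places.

Zero-growth DDM (perpetuity): P₀ = D/r = 1.14 / 0.121 = 9.4215

€9.42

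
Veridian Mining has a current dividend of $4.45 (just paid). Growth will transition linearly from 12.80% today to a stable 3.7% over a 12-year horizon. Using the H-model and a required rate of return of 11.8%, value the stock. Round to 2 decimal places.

H-model: P₀ = D₀[(1+g_L) + H(g_S−g_L)]/(r−g_L), with H = 12/2 = 6.
P₀ = 4.45 × [(1+0.037) + 6×(0.128−0.037)] / (0.118−0.037)
   = 4.45 × 1.5830 / 0.081 = 86.9673

$86.97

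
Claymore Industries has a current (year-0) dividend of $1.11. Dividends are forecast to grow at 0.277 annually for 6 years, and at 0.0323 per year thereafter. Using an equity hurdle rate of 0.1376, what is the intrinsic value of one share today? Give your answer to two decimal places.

Two-stage DDM. Project D₁…D_6 at 0.277, terminal growth 0.0323, discount at r = 0.1376.
D_1 = 1.4175
D_2 = 1.8101
D_3 = 2.3115
D_4 = 2.9518
D_5 = 3.7694
D_6 = 4.8136
Terminal value at t=6: TV = D_7/(r−g) = 4.9691/(0.1376−0.0323) = 47.1896
P₀ = 1.4175/(1+0.1376)^1 + 1.8101/(1+0.1376)^2 + 2.3115/(1+0.1376)^3 + 2.9518/(1+0.1376)^4 + 3.7694/(1+0.1376)^5 + 4.8136/(1+0.1376)^6 + 47.1896/(1+0.1376)^6 = 31.9492

$31.95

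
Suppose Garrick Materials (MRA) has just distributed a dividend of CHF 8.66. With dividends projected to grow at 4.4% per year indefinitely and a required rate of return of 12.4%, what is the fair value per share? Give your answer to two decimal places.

Gordon growth model: P₀ = D₁/(r − g). D₁ = 8.66 × (1 + 0.044) = 9.0410.
P₀ = 9.0410 / (0.124 − 0.044) = 9.0410 / 0.08 = 113.0130

CHF 113.01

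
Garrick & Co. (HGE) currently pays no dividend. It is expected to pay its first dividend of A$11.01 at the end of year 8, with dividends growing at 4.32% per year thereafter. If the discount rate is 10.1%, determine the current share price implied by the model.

A$97.13

Deferred-dividend DDM. At t=7 the remaining stream is a growing perpetuity with first payment D_8 = 11.01.
V_7 = D_8/(r−g) = 11.01/(0.101−0.0432) = 190.4844
P₀ = V_7/(1+r)^7 = 190.4844/(1+0.101)^7 = 97.1289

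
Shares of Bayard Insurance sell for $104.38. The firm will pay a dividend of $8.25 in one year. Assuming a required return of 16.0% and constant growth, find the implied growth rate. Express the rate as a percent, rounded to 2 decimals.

From P₀ = D₁/(r − g), the implied growth is g = r − D₁/P₀.
g = 0.16 − 8.25/104.38 = 0.16 − 0.07904 = 0.08096

8.10%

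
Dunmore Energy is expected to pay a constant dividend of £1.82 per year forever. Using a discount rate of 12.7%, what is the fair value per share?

Zero-growth DDM (perpetuity): P₀ = D/r = 1.82 / 0.127 = 14.3307

£14.33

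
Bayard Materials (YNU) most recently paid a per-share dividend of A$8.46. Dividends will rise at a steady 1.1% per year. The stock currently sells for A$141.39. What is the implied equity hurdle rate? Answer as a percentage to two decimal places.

Rearranging the constant-growth DDM: r = D₁/P₀ + g.
D₁ = 8.46 × (1 + 0.011) = 8.5531.
r = 8.5531 / 141.39 + 0.011 = 0.06049 + 0.011 = 0.07149

7.15%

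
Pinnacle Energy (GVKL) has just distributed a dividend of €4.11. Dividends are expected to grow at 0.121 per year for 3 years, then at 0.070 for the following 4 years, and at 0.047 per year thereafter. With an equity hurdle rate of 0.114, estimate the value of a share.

€83.35

Three-stage DDM. Project D₁…D_7; terminal Gordon value at t=7 with g = 0.047; discount at r = 0.114.
D_1 = 4.6073
D_2 = 5.1648
D_3 = 5.7897
D_4 = 6.1950
D_5 = 6.6287
D_6 = 7.0927
D_7 = 7.5892
TV_7 = 7.9459/(0.114−0.047) = 118.5948
P₀ = Σ Dₜ/(1+r)ᵗ + TV_7/(1+r)^7 = 83.3492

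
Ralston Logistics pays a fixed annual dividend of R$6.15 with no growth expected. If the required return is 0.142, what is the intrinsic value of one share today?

Zero-growth DDM (perpetuity): P₀ = D/r = 6.15 / 0.142 = 43.3099

R$43.31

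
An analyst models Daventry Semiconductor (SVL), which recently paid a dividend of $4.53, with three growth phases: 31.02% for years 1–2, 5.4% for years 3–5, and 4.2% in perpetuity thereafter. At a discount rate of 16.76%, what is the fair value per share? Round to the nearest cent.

Three-stage DDM. Project D₁…D_5; terminal Gordon value at t=5 with g = 0.042; discount at r = 0.1676.
D_1 = 5.9352
D_2 = 7.7763
D_3 = 8.1962
D_4 = 8.6388
D_5 = 9.1053
TV_5 = 9.4877/(0.1676−0.042) = 75.5394
P₀ = Σ Dₜ/(1+r)ᵗ + TV_5/(1+r)^5 = 59.5904

$59.59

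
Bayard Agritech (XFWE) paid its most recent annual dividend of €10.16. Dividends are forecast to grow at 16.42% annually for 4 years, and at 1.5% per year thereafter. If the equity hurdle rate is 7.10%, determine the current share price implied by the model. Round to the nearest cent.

€307.40

Two-stage DDM. Project D₁…D_4 at 0.1642, terminal growth 0.015, discount at r = 0.071.
D_1 = 11.8283
D_2 = 13.7705
D_3 = 16.0316
D_4 = 18.6640
Terminal value at t=4: TV = D_5/(r−g) = 18.9439/(0.071−0.015) = 338.2845
P₀ = 11.8283/(1+0.071)^1 + 13.7705/(1+0.071)^2 + 16.0316/(1+0.071)^3 + 18.6640/(1+0.071)^4 + 338.2845/(1+0.071)^4 = 307.3979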